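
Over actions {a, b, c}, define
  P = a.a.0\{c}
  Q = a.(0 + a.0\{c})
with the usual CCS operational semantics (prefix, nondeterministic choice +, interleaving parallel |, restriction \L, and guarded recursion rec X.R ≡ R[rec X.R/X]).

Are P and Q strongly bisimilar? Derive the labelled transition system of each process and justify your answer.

P's transition system — 3 states:
  u0 = a.a.0\{c} :: =a=> u1
  u1 = a.0\{c} :: =a=> u2
  u2 = 0\{c} :: (no moves)
Q's transition system — 3 states:
  v0 = a.(0 + a.0\{c}) :: =a=> v1
  v1 = 0 + a.0\{c} :: =a=> v2
  v2 = 0\{c} :: (no moves)
Bisimilarity quotient blocks:
  B0 = {u0, v0}
  B1 = {u1, v1}
  B2 = {u2, v2}
u0 ∈ B0, v0 ∈ B0 → same block

P ~ Q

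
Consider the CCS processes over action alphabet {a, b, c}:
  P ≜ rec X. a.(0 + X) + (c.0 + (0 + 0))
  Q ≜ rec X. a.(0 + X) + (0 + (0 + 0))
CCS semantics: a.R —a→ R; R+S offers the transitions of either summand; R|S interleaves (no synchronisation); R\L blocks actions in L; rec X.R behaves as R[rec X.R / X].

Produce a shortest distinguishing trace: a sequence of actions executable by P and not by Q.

Reachable graph of P (3 states):
  s0 = rec X. a.(0 + X) + (c.0 + (0 + 0)) ⊢ -a-> s1, -c-> s2
  s1 = 0 + (rec X. a.(0 + X) + (c.0 + (0 + 0))) ⊢ -a-> s1, -c-> s2
  s2 = 0 ⊢ ·
Reachable graph of Q (2 states):
  t0 = rec X. a.(0 + X) + (0 + (0 + 0)) ⊢ -a-> t1
  t1 = 0 + (rec X. a.(0 + X) + (0 + (0 + 0))) ⊢ -a-> t1
Trace ⟨c⟩ through P, begin at {s0}:
  step 1 (c): {s2}
  P completes σ.
Trace ⟨c⟩ through Q, begin at {t0}:
  step 1 (c): ∅  — Q cannot continue

c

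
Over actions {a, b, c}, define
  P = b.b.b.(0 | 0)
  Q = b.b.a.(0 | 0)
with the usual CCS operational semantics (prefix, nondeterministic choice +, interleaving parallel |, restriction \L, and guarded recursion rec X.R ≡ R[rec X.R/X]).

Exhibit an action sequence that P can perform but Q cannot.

bbb

P's transition system — 4 states:
  u0 = b.b.b.(0 | 0) has moves =b=> u1
  u1 = b.b.(0 | 0) has moves =b=> u2
  u2 = b.(0 | 0) has moves =b=> u3
  u3 = 0 | 0 has moves ·
Q's transition system — 4 states:
  v0 = b.b.a.(0 | 0) has moves =b=> v1
  v1 = b.a.(0 | 0) has moves =b=> v2
  v2 = a.(0 | 0) has moves =a=> v3
  v3 = 0 | 0 has moves ·
Run σ = ⟨bbb⟩ on P: start {u0}
  after b @ step 1: {u1}
  after b @ step 2: {u2}
  after b @ step 3: {u3}
  P completes σ.
Run σ = ⟨bbb⟩ on Q: start {v0}
  after b @ step 1: {v1}
  after b @ step 2: {v2}
  after b @ step 3: no successor for Q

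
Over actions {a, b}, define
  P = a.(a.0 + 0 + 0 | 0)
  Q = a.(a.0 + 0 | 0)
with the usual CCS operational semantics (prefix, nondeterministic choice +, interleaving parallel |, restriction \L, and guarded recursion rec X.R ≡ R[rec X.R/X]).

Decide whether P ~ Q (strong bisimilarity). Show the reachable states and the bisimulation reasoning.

LTS(P): 3 reachable states
  p0 = a.(a.0 + 0 + 0 | 0) :: ··a··> p1
  p1 = a.0 + 0 + 0 | 0 :: ··a··> p2
  p2 = 0 :: ∅
LTS(Q): 3 reachable states
  q0 = a.(a.0 + 0 | 0) :: ··a··> q1
  q1 = a.0 + 0 | 0 :: ··a··> q2
  q2 = 0 :: ∅
Coarsest stable partition (strong bisimilarity classes):
  B0 = {p0, q0}
  B1 = {p1, q1}
  B2 = {p2, q2}
p0 ∈ B0, q0 ∈ B0 → same block

YES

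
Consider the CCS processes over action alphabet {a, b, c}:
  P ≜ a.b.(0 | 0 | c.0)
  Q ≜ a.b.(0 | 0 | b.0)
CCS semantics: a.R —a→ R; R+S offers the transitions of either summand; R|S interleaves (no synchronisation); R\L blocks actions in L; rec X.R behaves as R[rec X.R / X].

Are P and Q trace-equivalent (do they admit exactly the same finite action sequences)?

Reachable graph of P (4 states):
  u0 = a.b.(0 | 0 | c.0) :: —a→ u1
  u1 = b.(0 | 0 | c.0) :: —b→ u2
  u2 = 0 | 0 | c.0 :: —c→ u3
  u3 = 0 | 0 | 0 :: stopped
Reachable graph of Q (4 states):
  v0 = a.b.(0 | 0 | b.0) :: —a→ v1
  v1 = b.(0 | 0 | b.0) :: —b→ v2
  v2 = 0 | 0 | b.0 :: —b→ v3
  v3 = 0 | 0 | 0 :: stopped
Trace ⟨abc⟩ through P, begin at {u0}:
  [1] a ⇒ {u1}
  [2] b ⇒ {u2}
  [3] c ⇒ {u3}
  ✓ P
Trace ⟨abc⟩ through Q, begin at {v0}:
  [1] a ⇒ {v1}
  [2] b ⇒ {v2}
  [3] c ⇒ no successor for Q

NO — witness ⟨abc⟩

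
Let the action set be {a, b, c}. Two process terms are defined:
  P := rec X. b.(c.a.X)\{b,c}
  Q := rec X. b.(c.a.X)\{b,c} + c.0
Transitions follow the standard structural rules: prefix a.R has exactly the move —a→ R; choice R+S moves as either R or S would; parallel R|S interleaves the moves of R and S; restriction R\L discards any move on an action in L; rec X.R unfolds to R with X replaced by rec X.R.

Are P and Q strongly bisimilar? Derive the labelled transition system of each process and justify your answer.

P ≁ Q

Reachable graph of P (2 states):
  p0 = rec X. b.(c.a.X)\{b,c} :: --b--▸ p1
  p1 = (c.a.(rec X. b.(c.a.X)\{b,c}))\{b,c} :: stopped
Reachable graph of Q (3 states):
  q0 = rec X. b.(c.a.X)\{b,c} + c.0 :: --b--▸ q1, --c--▸ q2
  q1 = (c.a.(rec X. b.(c.a.X)\{b,c} + c.0))\{b,c} :: stopped
  q2 = 0 :: stopped
Bisimilarity quotient blocks:
  B0 = {p0}
  B1 = {p1, q1, q2}
  B2 = {q0}
p0 ∈ B0, q0 ∈ B2 → different blocks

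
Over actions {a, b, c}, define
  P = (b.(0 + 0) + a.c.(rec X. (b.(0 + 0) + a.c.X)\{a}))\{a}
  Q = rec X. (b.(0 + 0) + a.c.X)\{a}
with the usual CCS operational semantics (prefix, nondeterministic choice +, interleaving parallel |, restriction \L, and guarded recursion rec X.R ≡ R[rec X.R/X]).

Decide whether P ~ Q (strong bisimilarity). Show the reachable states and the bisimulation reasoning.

bisimilar

Reachable graph of P (2 states):
  m0 = (b.(0 + 0) + a.c.(rec X. (b.(0 + 0) + a.c.X)\{a}))\{a} | --b--▸ m1
  m1 = (0 + 0)\{a} | ·
Reachable graph of Q (2 states):
  n0 = rec X. (b.(0 + 0) + a.c.X)\{a} | --b--▸ n1
  n1 = (0 + 0)\{a} | ·
Partition-refinement fixed point:
  B0 = {m0, n0}
  B1 = {m1, n1}
m0 ∈ B0, n0 ∈ B0 → same block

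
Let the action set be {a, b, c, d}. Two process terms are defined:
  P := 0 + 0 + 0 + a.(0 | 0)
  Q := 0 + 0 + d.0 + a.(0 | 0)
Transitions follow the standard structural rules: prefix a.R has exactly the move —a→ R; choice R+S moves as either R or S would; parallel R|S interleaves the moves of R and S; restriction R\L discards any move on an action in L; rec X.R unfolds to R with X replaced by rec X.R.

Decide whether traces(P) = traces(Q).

trace-distinct — witness ⟨d⟩

LTS(P): 2 reachable states
  p0 = 0 + 0 + 0 + a.(0 | 0) ⊢ =a=> p1
  p1 = 0 | 0 ⊢ stopped
LTS(Q): 3 reachable states
  q0 = 0 + 0 + d.0 + a.(0 | 0) ⊢ =a=> q1, =d=> q2
  q1 = 0 | 0 ⊢ stopped
  q2 = 0 ⊢ stopped
Executing d from Q (initial set {q0}):
  step 1 (d): {q2}
  — Q admits the full trace.
Executing d from P (initial set {p0}):
  step 1 (d): ∅ (P stuck)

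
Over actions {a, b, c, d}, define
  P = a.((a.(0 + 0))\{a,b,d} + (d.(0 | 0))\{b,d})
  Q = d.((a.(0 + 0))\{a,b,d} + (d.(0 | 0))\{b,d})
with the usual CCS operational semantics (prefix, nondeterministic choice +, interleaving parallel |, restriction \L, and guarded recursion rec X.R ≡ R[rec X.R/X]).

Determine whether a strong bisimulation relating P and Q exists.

Reachable graph of P (2 states):
  m0 = a.((a.(0 + 0))\{a,b,d} + (d.(0 | 0))\{b,d}) | -a-> m1
  m1 = (a.(0 + 0))\{a,b,d} + (d.(0 | 0))\{b,d} | stopped
Reachable graph of Q (2 states):
  n0 = d.((a.(0 + 0))\{a,b,d} + (d.(0 | 0))\{b,d}) | -d-> n1
  n1 = (a.(0 + 0))\{a,b,d} + (d.(0 | 0))\{b,d} | stopped
Coarsest stable partition (strong bisimilarity classes):
  B0 = {m0}
  B1 = {m1, n1}
  B2 = {n0}
m0 ∈ B0, n0 ∈ B2 → different blocks

NO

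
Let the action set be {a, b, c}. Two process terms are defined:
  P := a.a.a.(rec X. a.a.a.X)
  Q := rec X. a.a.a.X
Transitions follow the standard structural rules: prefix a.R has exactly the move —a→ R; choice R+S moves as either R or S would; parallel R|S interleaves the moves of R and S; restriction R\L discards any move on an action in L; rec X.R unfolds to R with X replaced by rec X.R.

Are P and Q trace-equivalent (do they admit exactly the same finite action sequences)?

trace-equivalent

Reachable graph of P (4 states):
  s0 = a.a.a.(rec X. a.a.a.X) :: -a-> s1
  s1 = a.a.(rec X. a.a.a.X) :: -a-> s2
  s2 = a.(rec X. a.a.a.X) :: -a-> s3
  s3 = rec X. a.a.a.X :: -a-> s1
Reachable graph of Q (3 states):
  t0 = rec X. a.a.a.X :: -a-> t1
  t1 = a.a.(rec X. a.a.a.X) :: -a-> t2
  t2 = a.(rec X. a.a.a.X) :: -a-> t0
Partition-refinement fixed point:
  B0 = {s0, s1, s2, s3, t0, t1, t2}
s0 ∈ B0, t0 ∈ B0 → same block
Bisimilar ⇒ trace-equivalent.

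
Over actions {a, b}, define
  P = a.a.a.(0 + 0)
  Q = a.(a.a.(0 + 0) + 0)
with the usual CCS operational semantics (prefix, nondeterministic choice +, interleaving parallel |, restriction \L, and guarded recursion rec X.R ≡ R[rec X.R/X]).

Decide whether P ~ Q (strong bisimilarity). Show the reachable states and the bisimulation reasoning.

LTS(P): 4 reachable states
  s0 = a.a.a.(0 + 0) :: -a-> s1
  s1 = a.a.(0 + 0) :: -a-> s2
  s2 = a.(0 + 0) :: -a-> s3
  s3 = 0 + 0 :: ∅
LTS(Q): 4 reachable states
  t0 = a.(a.a.(0 + 0) + 0) :: -a-> t1
  t1 = a.a.(0 + 0) + 0 :: -a-> t2
  t2 = a.(0 + 0) :: -a-> t3
  t3 = 0 + 0 :: ∅
Bisimilarity quotient blocks:
  B0 = {s0, t0}
  B1 = {s1, t1}
  B2 = {s2, t2}
  B3 = {s3, t3}
s0 ∈ B0, t0 ∈ B0 → same block

P ~ Q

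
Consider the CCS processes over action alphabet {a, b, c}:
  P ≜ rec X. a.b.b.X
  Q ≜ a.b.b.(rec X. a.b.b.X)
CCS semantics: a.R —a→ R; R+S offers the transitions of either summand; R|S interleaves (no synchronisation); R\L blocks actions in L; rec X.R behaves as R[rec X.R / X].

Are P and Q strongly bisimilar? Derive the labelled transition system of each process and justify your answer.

LTS(P): 3 reachable states
  s0 = rec X. a.b.b.X ⊢ =a=> s1
  s1 = b.b.(rec X. a.b.b.X) ⊢ =b=> s2
  s2 = b.(rec X. a.b.b.X) ⊢ =b=> s0
LTS(Q): 4 reachable states
  t0 = a.b.b.(rec X. a.b.b.X) ⊢ =a=> t1
  t1 = b.b.(rec X. a.b.b.X) ⊢ =b=> t2
  t2 = b.(rec X. a.b.b.X) ⊢ =b=> t3
  t3 = rec X. a.b.b.X ⊢ =a=> t1
Partition-refinement fixed point:
  B0 = {s0, t0, t3}
  B1 = {s1, t1}
  B2 = {s2, t2}
s0 ∈ B0, t0 ∈ B0 → same block

bisimilar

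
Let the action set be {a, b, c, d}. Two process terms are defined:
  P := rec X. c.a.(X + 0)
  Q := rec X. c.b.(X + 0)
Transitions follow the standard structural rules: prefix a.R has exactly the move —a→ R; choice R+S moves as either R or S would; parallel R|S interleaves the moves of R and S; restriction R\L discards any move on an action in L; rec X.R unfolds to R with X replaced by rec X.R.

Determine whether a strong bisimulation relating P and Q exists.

P ≁ Q

LTS(P): 3 reachable states
  u0 = rec X. c.a.(X + 0) → --c--▸ u1
  u1 = a.((rec X. c.a.(X + 0)) + 0) → --a--▸ u2
  u2 = (rec X. c.a.(X + 0)) + 0 → --c--▸ u1
LTS(Q): 3 reachable states
  v0 = rec X. c.b.(X + 0) → --c--▸ v1
  v1 = b.((rec X. c.b.(X + 0)) + 0) → --b--▸ v2
  v2 = (rec X. c.b.(X + 0)) + 0 → --c--▸ v1
Partition-refinement fixed point:
  B0 = {u0, u2}
  B1 = {u1}
  B2 = {v0, v2}
  B3 = {v1}
u0 ∈ B0, v0 ∈ B2 → different blocks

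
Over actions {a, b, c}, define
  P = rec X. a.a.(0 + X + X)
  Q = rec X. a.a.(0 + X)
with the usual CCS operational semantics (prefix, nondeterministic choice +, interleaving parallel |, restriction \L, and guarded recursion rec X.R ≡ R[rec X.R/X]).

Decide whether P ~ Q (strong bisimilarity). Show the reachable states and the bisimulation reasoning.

Reachable graph of P (3 states):
  u0 = rec X. a.a.(0 + X + X) ⊢ =a=> u1
  u1 = a.(0 + (rec X. a.a.(0 + X + X)) + (rec X. a.a.(0 + X + X))) ⊢ =a=> u2
  u2 = 0 + (rec X. a.a.(0 + X + X)) + (rec X. a.a.(0 + X + X)) ⊢ =a=> u1
Reachable graph of Q (3 states):
  v0 = rec X. a.a.(0 + X) ⊢ =a=> v1
  v1 = a.(0 + (rec X. a.a.(0 + X))) ⊢ =a=> v2
  v2 = 0 + (rec X. a.a.(0 + X)) ⊢ =a=> v1
Coarsest stable partition (strong bisimilarity classes):
  B0 = {u0, u1, u2, v0, v1, v2}
u0 ∈ B0, v0 ∈ B0 → same block

P ~ Q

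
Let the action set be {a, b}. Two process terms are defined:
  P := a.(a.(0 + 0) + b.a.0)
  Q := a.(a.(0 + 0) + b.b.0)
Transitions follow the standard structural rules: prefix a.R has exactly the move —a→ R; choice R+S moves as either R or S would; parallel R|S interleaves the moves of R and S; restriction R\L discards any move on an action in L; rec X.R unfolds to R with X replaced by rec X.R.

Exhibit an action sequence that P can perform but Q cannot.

aba

P's transition system — 5 states:
  s0 = a.(a.(0 + 0) + b.a.0) → ··a··> s1
  s1 = a.(0 + 0) + b.a.0 → ··a··> s2, ··b··> s3
  s2 = 0 + 0 → deadlocked
  s3 = a.0 → ··a··> s4
  s4 = 0 → deadlocked
Q's transition system — 5 states:
  t0 = a.(a.(0 + 0) + b.b.0) → ··a··> t1
  t1 = a.(0 + 0) + b.b.0 → ··a··> t2, ··b··> t3
  t2 = 0 + 0 → deadlocked
  t3 = b.0 → ··b··> t4
  t4 = 0 → deadlocked
Run σ = ⟨aba⟩ on P: start {s0}
  step 1 (a): {s1}
  step 2 (b): {s3}
  step 3 (a): {s4}
  ✓ P
Run σ = ⟨aba⟩ on Q: start {t0}
  step 1 (a): {t1}
  step 2 (b): {t3}
  step 3 (a): no successor for Q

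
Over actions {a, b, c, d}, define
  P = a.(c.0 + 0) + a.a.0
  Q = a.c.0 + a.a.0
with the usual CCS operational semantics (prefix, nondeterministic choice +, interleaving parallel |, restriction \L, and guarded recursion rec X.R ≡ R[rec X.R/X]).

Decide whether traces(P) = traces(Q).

Reachable graph of P (4 states):
  m0 = a.(c.0 + 0) + a.a.0 | =a=> m1, =a=> m2
  m1 = a.0 | =a=> m3
  m2 = c.0 + 0 | =c=> m3
  m3 = 0 | ·
Reachable graph of Q (4 states):
  n0 = a.c.0 + a.a.0 | =a=> n1, =a=> n2
  n1 = a.0 | =a=> n3
  n2 = c.0 | =c=> n3
  n3 = 0 | ·
Bisimilarity quotient blocks:
  B0 = {m0, n0}
  B1 = {m2, n2}
  B2 = {m3, n3}
  B3 = {m1, n1}
m0 ∈ B0, n0 ∈ B0 → same block
Bisimilar ⇒ trace-equivalent.

YES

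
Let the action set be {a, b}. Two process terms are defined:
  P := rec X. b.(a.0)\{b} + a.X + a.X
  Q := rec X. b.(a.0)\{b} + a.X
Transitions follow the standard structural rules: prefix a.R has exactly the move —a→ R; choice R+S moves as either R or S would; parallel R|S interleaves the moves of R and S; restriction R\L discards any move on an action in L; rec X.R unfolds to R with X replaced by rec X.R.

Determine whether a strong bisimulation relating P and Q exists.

YES

Reachable graph of P (3 states):
  p0 = rec X. b.(a.0)\{b} + a.X + a.X has moves -a-> p0, -b-> p1
  p1 = (a.0)\{b} has moves -a-> p2
  p2 = 0\{b} has moves (no moves)
Reachable graph of Q (3 states):
  q0 = rec X. b.(a.0)\{b} + a.X has moves -a-> q0, -b-> q1
  q1 = (a.0)\{b} has moves -a-> q2
  q2 = 0\{b} has moves (no moves)
Partition-refinement fixed point:
  B0 = {p0, q0}
  B1 = {p1, q1}
  B2 = {p2, q2}
p0 ∈ B0, q0 ∈ B0 → same block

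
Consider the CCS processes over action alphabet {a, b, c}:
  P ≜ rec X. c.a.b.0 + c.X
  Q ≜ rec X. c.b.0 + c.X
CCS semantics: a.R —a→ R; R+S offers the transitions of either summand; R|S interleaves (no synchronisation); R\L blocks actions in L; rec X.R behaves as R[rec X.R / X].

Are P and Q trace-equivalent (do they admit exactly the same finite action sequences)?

P's transition system — 4 states:
  m0 = rec X. c.a.b.0 + c.X :: ··c··> m0, ··c··> m1
  m1 = a.b.0 :: ··a··> m2
  m2 = b.0 :: ··b··> m3
  m3 = 0 :: deadlocked
Q's transition system — 3 states:
  n0 = rec X. c.b.0 + c.X :: ··c··> n0, ··c··> n1
  n1 = b.0 :: ··b··> n2
  n2 = 0 :: deadlocked
Run σ = ⟨ca⟩ on P: start {m0}
  after c @ step 1: {m0, m1}
  after a @ step 2: {m2}
  — P admits the full trace.
Run σ = ⟨ca⟩ on Q: start {n0}
  after c @ step 1: {n0, n1}
  after a @ step 2: ∅ (Q stuck)

traces(P) ≠ traces(Q) — witness ⟨ca⟩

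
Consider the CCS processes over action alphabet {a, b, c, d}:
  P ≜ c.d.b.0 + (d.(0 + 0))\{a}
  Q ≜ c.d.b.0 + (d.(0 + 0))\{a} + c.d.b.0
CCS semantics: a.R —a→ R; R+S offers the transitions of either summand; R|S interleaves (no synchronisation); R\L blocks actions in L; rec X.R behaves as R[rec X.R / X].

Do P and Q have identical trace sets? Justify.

LTS(P): 5 reachable states
  u0 = c.d.b.0 + (d.(0 + 0))\{a} ⊢ -c-> u1, -d-> u2
  u1 = d.b.0 ⊢ -d-> u3
  u2 = (0 + 0)\{a} ⊢ ·
  u3 = b.0 ⊢ -b-> u4
  u4 = 0 ⊢ ·
LTS(Q): 5 reachable states
  v0 = c.d.b.0 + (d.(0 + 0))\{a} + c.d.b.0 ⊢ -c-> v1, -d-> v2
  v1 = d.b.0 ⊢ -d-> v3
  v2 = (0 + 0)\{a} ⊢ ·
  v3 = b.0 ⊢ -b-> v4
  v4 = 0 ⊢ ·
Partition-refinement fixed point:
  B0 = {u0, v0}
  B1 = {u1, v1}
  B2 = {u3, v3}
  B3 = {u2, u4, v2, v4}
u0 ∈ B0, v0 ∈ B0 → same block
Bisimilar ⇒ trace-equivalent.

trace-equivalent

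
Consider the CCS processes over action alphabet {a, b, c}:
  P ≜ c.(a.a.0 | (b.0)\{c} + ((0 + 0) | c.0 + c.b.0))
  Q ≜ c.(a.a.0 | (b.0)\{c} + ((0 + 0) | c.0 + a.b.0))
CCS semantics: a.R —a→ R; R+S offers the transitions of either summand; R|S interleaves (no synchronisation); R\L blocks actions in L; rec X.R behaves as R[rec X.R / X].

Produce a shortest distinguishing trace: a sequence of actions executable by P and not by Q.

Reachable graph of P (10 states):
  p0 = c.(a.a.0 | (b.0)\{c} + ((0 + 0) | c.0 + c.b.0)) ⊢ --c--▸ p1
  p1 = a.a.0 | (b.0)\{c} + ((0 + 0) | c.0 + c.b.0) ⊢ --a--▸ p2, --b--▸ p3, --c--▸ p4, --c--▸ p5
  p2 = a.0 | (b.0)\{c} ⊢ --a--▸ p6, --b--▸ p7
  p3 = a.a.0 | 0\{c} ⊢ --a--▸ p7
  p4 = (0 + 0) | 0 ⊢ deadlocked
  p5 = b.0 ⊢ --b--▸ p8
  p6 = 0 | (b.0)\{c} ⊢ --b--▸ p9
  p7 = a.0 | 0\{c} ⊢ --a--▸ p9
  p8 = 0 ⊢ deadlocked
  p9 = 0 | 0\{c} ⊢ deadlocked
Reachable graph of Q (10 states):
  q0 = c.(a.a.0 | (b.0)\{c} + ((0 + 0) | c.0 + a.b.0)) ⊢ --c--▸ q1
  q1 = a.a.0 | (b.0)\{c} + ((0 + 0) | c.0 + a.b.0) ⊢ --a--▸ q2, --a--▸ q3, --b--▸ q4, --c--▸ q5
  q2 = a.0 | (b.0)\{c} ⊢ --a--▸ q6, --b--▸ q7
  q3 = b.0 ⊢ --b--▸ q8
  q4 = a.a.0 | 0\{c} ⊢ --a--▸ q7
  q5 = (0 + 0) | 0 ⊢ deadlocked
  q6 = 0 | (b.0)\{c} ⊢ --b--▸ q9
  q7 = a.0 | 0\{c} ⊢ --a--▸ q9
  q8 = 0 ⊢ deadlocked
  q9 = 0 | 0\{c} ⊢ deadlocked
Executing ccb from P (initial set {p0}):
  [1] c ⇒ {p1}
  [2] c ⇒ {p4, p5}
  [3] b ⇒ {p8}
  — P admits the full trace.
Executing ccb from Q (initial set {q0}):
  [1] c ⇒ {q1}
  [2] c ⇒ {q5}
  [3] b ⇒ ∅  — Q cannot continue

ccb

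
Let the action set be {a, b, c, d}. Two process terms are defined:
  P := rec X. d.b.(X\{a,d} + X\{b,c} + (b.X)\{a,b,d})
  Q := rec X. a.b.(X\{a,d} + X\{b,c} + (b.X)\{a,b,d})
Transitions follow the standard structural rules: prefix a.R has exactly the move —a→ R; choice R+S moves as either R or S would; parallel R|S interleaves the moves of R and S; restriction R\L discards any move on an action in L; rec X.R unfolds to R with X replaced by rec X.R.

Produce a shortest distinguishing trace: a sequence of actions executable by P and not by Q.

d

LTS(P): 4 reachable states
  s0 = rec X. d.b.(X\{a,d} + X\{b,c} + (b.X)\{a,b,d}) | ··d··> s1
  s1 = b.((rec X. d.b.(X\{a,d} + X\{b,c} + (b.X)\{a,b,d}))\{a,d} + (rec X. d.b.(X\{a,d} + X\{b,c} + (b.X)\{a,b,d}))\{b,c} + (b.(rec X. d.b.(X\{a,d} + X\{b,c} + (b.X)\{a,b,d})))\{a,b,d}) | ··b··> s2
  s2 = (rec X. d.b.(X\{a,d} + X\{b,c} + (b.X)\{a,b,d}))\{a,d} + (rec X. d.b.(X\{a,d} + X\{b,c} + (b.X)\{a,b,d}))\{b,c} + (b.(rec X. d.b.(X\{a,d} + X\{b,c} + (b.X)\{a,b,d})))\{a,b,d} | ··d··> s3
  s3 = (b.((rec X. d.b.(X\{a,d} + X\{b,c} + (b.X)\{a,b,d}))\{a,d} + (rec X. d.b.(X\{a,d} + X\{b,c} + (b.X)\{a,b,d}))\{b,c} + (b.(rec X. d.b.(X\{a,d} + X\{b,c} + (b.X)\{a,b,d})))\{a,b,d}))\{b,c} | ∅
LTS(Q): 4 reachable states
  t0 = rec X. a.b.(X\{a,d} + X\{b,c} + (b.X)\{a,b,d}) | ··a··> t1
  t1 = b.((rec X. a.b.(X\{a,d} + X\{b,c} + (b.X)\{a,b,d}))\{a,d} + (rec X. a.b.(X\{a,d} + X\{b,c} + (b.X)\{a,b,d}))\{b,c} + (b.(rec X. a.b.(X\{a,d} + X\{b,c} + (b.X)\{a,b,d})))\{a,b,d}) | ··b··> t2
  t2 = (rec X. a.b.(X\{a,d} + X\{b,c} + (b.X)\{a,b,d}))\{a,d} + (rec X. a.b.(X\{a,d} + X\{b,c} + (b.X)\{a,b,d}))\{b,c} + (b.(rec X. a.b.(X\{a,d} + X\{b,c} + (b.X)\{a,b,d})))\{a,b,d} | ··a··> t3
  t3 = (b.((rec X. a.b.(X\{a,d} + X\{b,c} + (b.X)\{a,b,d}))\{a,d} + (rec X. a.b.(X\{a,d} + X\{b,c} + (b.X)\{a,b,d}))\{b,c} + (b.(rec X. a.b.(X\{a,d} + X\{b,c} + (b.X)\{a,b,d})))\{a,b,d}))\{b,c} | ∅
Executing d from P (initial set {s0}):
  [1] d ⇒ {s1}
  — P admits the full trace.
Executing d from Q (initial set {t0}):
  [1] d ⇒ ∅ (Q stuck)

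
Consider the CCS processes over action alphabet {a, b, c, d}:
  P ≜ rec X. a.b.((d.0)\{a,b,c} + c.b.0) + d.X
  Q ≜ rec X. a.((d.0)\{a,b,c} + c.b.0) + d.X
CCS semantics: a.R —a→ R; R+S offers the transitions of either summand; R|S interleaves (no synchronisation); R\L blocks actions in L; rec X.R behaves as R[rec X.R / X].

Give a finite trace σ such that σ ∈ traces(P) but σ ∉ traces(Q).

ab

LTS(P): 6 reachable states
  p0 = rec X. a.b.((d.0)\{a,b,c} + c.b.0) + d.X | --a--▸ p1, --d--▸ p0
  p1 = b.((d.0)\{a,b,c} + c.b.0) | --b--▸ p2
  p2 = (d.0)\{a,b,c} + c.b.0 | --c--▸ p3, --d--▸ p4
  p3 = b.0 | --b--▸ p5
  p4 = 0\{a,b,c} | stopped
  p5 = 0 | stopped
LTS(Q): 5 reachable states
  q0 = rec X. a.((d.0)\{a,b,c} + c.b.0) + d.X | --a--▸ q1, --d--▸ q0
  q1 = (d.0)\{a,b,c} + c.b.0 | --c--▸ q2, --d--▸ q3
  q2 = b.0 | --b--▸ q4
  q3 = 0\{a,b,c} | stopped
  q4 = 0 | stopped
Trace ⟨ab⟩ through P, begin at {p0}:
  step 1 (a): {p1}
  step 2 (b): {p2}
  P completes σ.
Trace ⟨ab⟩ through Q, begin at {q0}:
  step 1 (a): {q1}
  step 2 (b): ∅  — Q cannot continue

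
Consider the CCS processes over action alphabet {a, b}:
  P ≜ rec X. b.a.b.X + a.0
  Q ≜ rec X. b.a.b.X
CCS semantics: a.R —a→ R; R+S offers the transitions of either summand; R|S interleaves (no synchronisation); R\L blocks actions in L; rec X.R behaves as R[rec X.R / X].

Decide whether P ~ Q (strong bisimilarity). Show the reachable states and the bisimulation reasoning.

Reachable graph of P (4 states):
  s0 = rec X. b.a.b.X + a.0 → ··a··> s1, ··b··> s2
  s1 = 0 → deadlocked
  s2 = a.b.(rec X. b.a.b.X + a.0) → ··a··> s3
  s3 = b.(rec X. b.a.b.X + a.0) → ··b··> s0
Reachable graph of Q (3 states):
  t0 = rec X. b.a.b.X → ··b··> t1
  t1 = a.b.(rec X. b.a.b.X) → ··a··> t2
  t2 = b.(rec X. b.a.b.X) → ··b··> t0
Partition-refinement fixed point:
  B0 = {s0}
  B1 = {s1}
  B2 = {s2}
  B3 = {s3}
  B4 = {t0}
  B5 = {t1}
  B6 = {t2}
s0 ∈ B0, t0 ∈ B4 → different blocks

not bisimilar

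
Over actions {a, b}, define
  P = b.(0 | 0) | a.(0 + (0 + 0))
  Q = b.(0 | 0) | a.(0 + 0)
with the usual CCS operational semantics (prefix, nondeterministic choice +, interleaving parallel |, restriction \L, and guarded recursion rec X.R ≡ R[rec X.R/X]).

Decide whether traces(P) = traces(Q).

trace-equivalent

Reachable graph of P (4 states):
  m0 = b.(0 | 0) | a.(0 + (0 + 0)) ⊢ =a=> m1, =b=> m2
  m1 = b.(0 | 0) | (0 + (0 + 0)) ⊢ =b=> m3
  m2 = 0 | 0 | a.(0 + (0 + 0)) ⊢ =a=> m3
  m3 = 0 | 0 | (0 + (0 + 0)) ⊢ deadlocked
Reachable graph of Q (4 states):
  n0 = b.(0 | 0) | a.(0 + 0) ⊢ =a=> n1, =b=> n2
  n1 = b.(0 | 0) | (0 + 0) ⊢ =b=> n3
  n2 = 0 | 0 | a.(0 + 0) ⊢ =a=> n3
  n3 = 0 | 0 | (0 + 0) ⊢ deadlocked
Bisimilarity quotient blocks:
  B0 = {m0, n0}
  B1 = {m1, n1}
  B2 = {m3, n3}
  B3 = {m2, n2}
m0 ∈ B0, n0 ∈ B0 → same block
Bisimilar ⇒ trace-equivalent.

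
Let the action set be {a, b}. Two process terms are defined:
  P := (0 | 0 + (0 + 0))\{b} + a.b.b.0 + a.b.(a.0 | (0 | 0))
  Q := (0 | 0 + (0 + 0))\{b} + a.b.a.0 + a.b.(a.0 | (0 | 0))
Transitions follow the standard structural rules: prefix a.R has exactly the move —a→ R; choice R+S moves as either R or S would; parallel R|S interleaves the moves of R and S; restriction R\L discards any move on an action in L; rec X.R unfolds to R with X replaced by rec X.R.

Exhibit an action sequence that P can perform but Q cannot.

abb

LTS(P): 7 reachable states
  m0 = (0 | 0 + (0 + 0))\{b} + a.b.b.0 + a.b.(a.0 | (0 | 0)) :: -a-> m1, -a-> m2
  m1 = b.(a.0 | (0 | 0)) :: -b-> m3
  m2 = b.b.0 :: -b-> m4
  m3 = a.0 | (0 | 0) :: -a-> m5
  m4 = b.0 :: -b-> m6
  m5 = 0 | (0 | 0) :: ·
  m6 = 0 :: ·
LTS(Q): 7 reachable states
  n0 = (0 | 0 + (0 + 0))\{b} + a.b.a.0 + a.b.(a.0 | (0 | 0)) :: -a-> n1, -a-> n2
  n1 = b.(a.0 | (0 | 0)) :: -b-> n3
  n2 = b.a.0 :: -b-> n4
  n3 = a.0 | (0 | 0) :: -a-> n5
  n4 = a.0 :: -a-> n6
  n5 = 0 | (0 | 0) :: ·
  n6 = 0 :: ·
Trace ⟨abb⟩ through P, begin at {m0}:
  [1] a ⇒ {m1, m2}
  [2] b ⇒ {m3, m4}
  [3] b ⇒ {m6}
  ✓ P
Trace ⟨abb⟩ through Q, begin at {n0}:
  [1] a ⇒ {n1, n2}
  [2] b ⇒ {n3, n4}
  [3] b ⇒ ∅  — Q cannot continue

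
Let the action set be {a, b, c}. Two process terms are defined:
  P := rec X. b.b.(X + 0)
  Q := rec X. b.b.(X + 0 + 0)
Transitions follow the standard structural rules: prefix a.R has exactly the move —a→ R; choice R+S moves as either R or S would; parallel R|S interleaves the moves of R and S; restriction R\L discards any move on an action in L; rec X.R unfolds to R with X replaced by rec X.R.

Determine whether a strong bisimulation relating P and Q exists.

Reachable graph of P (3 states):
  s0 = rec X. b.b.(X + 0) → -b-> s1
  s1 = b.((rec X. b.b.(X + 0)) + 0) → -b-> s2
  s2 = (rec X. b.b.(X + 0)) + 0 → -b-> s1
Reachable graph of Q (3 states):
  t0 = rec X. b.b.(X + 0 + 0) → -b-> t1
  t1 = b.((rec X. b.b.(X + 0 + 0)) + 0 + 0) → -b-> t2
  t2 = (rec X. b.b.(X + 0 + 0)) + 0 + 0 → -b-> t1
Bisimilarity quotient blocks:
  B0 = {s0, s1, s2, t0, t1, t2}
s0 ∈ B0, t0 ∈ B0 → same block

YES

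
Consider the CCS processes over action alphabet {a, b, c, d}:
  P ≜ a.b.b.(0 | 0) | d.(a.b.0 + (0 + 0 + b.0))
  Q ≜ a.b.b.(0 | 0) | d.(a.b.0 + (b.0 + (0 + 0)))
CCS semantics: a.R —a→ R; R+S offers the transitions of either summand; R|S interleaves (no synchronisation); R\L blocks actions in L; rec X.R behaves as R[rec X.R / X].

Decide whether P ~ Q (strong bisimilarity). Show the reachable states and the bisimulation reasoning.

P ~ Q

P's transition system — 16 states:
  p0 = a.b.b.(0 | 0) | d.(a.b.0 + (0 + 0 + b.0)) | --a--▸ p1, --d--▸ p2
  p1 = b.b.(0 | 0) | d.(a.b.0 + (0 + 0 + b.0)) | --b--▸ p3, --d--▸ p4
  p2 = a.b.b.(0 | 0) | (a.b.0 + (0 + 0 + b.0)) | --a--▸ p4, --a--▸ p5, --b--▸ p6
  p3 = b.(0 | 0) | d.(a.b.0 + (0 + 0 + b.0)) | --b--▸ p7, --d--▸ p8
  p4 = b.b.(0 | 0) | (a.b.0 + (0 + 0 + b.0)) | --a--▸ p9, --b--▸ p10, --b--▸ p8
  p5 = a.b.b.(0 | 0) | b.0 | --a--▸ p9, --b--▸ p6
  p6 = a.b.b.(0 | 0) | 0 | --a--▸ p10
  p7 = 0 | 0 | d.(a.b.0 + (0 + 0 + b.0)) | --d--▸ p11
  p8 = b.(0 | 0) | (a.b.0 + (0 + 0 + b.0)) | --a--▸ p12, --b--▸ p11, --b--▸ p13
  p9 = b.b.(0 | 0) | b.0 | --b--▸ p10, --b--▸ p12
  p10 = b.b.(0 | 0) | 0 | --b--▸ p13
  p11 = 0 | 0 | (a.b.0 + (0 + 0 + b.0)) | --a--▸ p14, --b--▸ p15
  p12 = b.(0 | 0) | b.0 | --b--▸ p13, --b--▸ p14
  p13 = b.(0 | 0) | 0 | --b--▸ p15
  p14 = 0 | 0 | b.0 | --b--▸ p15
  p15 = 0 | 0 | 0 | ∅
Q's transition system — 16 states:
  q0 = a.b.b.(0 | 0) | d.(a.b.0 + (b.0 + (0 + 0))) | --a--▸ q1, --d--▸ q2
  q1 = b.b.(0 | 0) | d.(a.b.0 + (b.0 + (0 + 0))) | --b--▸ q3, --d--▸ q4
  q2 = a.b.b.(0 | 0) | (a.b.0 + (b.0 + (0 + 0))) | --a--▸ q4, --a--▸ q5, --b--▸ q6
  q3 = b.(0 | 0) | d.(a.b.0 + (b.0 + (0 + 0))) | --b--▸ q7, --d--▸ q8
  q4 = b.b.(0 | 0) | (a.b.0 + (b.0 + (0 + 0))) | --a--▸ q9, --b--▸ q10, --b--▸ q8
  q5 = a.b.b.(0 | 0) | b.0 | --a--▸ q9, --b--▸ q6
  q6 = a.b.b.(0 | 0) | 0 | --a--▸ q10
  q7 = 0 | 0 | d.(a.b.0 + (b.0 + (0 + 0))) | --d--▸ q11
  q8 = b.(0 | 0) | (a.b.0 + (b.0 + (0 + 0))) | --a--▸ q12, --b--▸ q11, --b--▸ q13
  q9 = b.b.(0 | 0) | b.0 | --b--▸ q10, --b--▸ q12
  q10 = b.b.(0 | 0) | 0 | --b--▸ q13
  q11 = 0 | 0 | (a.b.0 + (b.0 + (0 + 0))) | --a--▸ q14, --b--▸ q15
  q12 = b.(0 | 0) | b.0 | --b--▸ q13, --b--▸ q14
  q13 = b.(0 | 0) | 0 | --b--▸ q15
  q14 = 0 | 0 | b.0 | --b--▸ q15
  q15 = 0 | 0 | 0 | ∅
Bisimilarity quotient blocks:
  B0 = {p0, q0}
  B1 = {p1, q1}
  B2 = {p4, q4}
  B3 = {p8, q8}
  B4 = {p10, p12, q10, q12}
  B5 = {p13, p14, q13, q14}
  B6 = {p15, q15}
  B7 = {p11, q11}
  B8 = {p9, q9}
  B9 = {p3, q3}
  B10 = {p7, q7}
  B11 = {p2, q2}
  B12 = {p6, q6}
  B13 = {p5, q5}
p0 ∈ B0, q0 ∈ B0 → same block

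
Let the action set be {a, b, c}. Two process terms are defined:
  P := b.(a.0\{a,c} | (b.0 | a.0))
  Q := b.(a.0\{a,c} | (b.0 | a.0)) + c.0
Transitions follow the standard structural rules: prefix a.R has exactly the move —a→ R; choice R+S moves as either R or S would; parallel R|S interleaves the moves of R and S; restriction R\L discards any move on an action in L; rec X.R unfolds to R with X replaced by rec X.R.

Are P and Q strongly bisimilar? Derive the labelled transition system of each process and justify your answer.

LTS(P): 9 reachable states
  m0 = b.(a.0\{a,c} | (b.0 | a.0)) | --b--▸ m1
  m1 = a.0\{a,c} | (b.0 | a.0) | --a--▸ m2, --a--▸ m3, --b--▸ m4
  m2 = 0\{a,c} | (b.0 | a.0) | --a--▸ m5, --b--▸ m6
  m3 = a.0\{a,c} | (b.0 | 0) | --a--▸ m5, --b--▸ m7
  m4 = a.0\{a,c} | (0 | a.0) | --a--▸ m6, --a--▸ m7
  m5 = 0\{a,c} | (b.0 | 0) | --b--▸ m8
  m6 = 0\{a,c} | (0 | a.0) | --a--▸ m8
  m7 = a.0\{a,c} | (0 | 0) | --a--▸ m8
  m8 = 0\{a,c} | (0 | 0) | ∅
LTS(Q): 10 reachable states
  n0 = b.(a.0\{a,c} | (b.0 | a.0)) + c.0 | --b--▸ n1, --c--▸ n2
  n1 = a.0\{a,c} | (b.0 | a.0) | --a--▸ n3, --a--▸ n4, --b--▸ n5
  n2 = 0 | ∅
  n3 = 0\{a,c} | (b.0 | a.0) | --a--▸ n6, --b--▸ n7
  n4 = a.0\{a,c} | (b.0 | 0) | --a--▸ n6, --b--▸ n8
  n5 = a.0\{a,c} | (0 | a.0) | --a--▸ n7, --a--▸ n8
  n6 = 0\{a,c} | (b.0 | 0) | --b--▸ n9
  n7 = 0\{a,c} | (0 | a.0) | --a--▸ n9
  n8 = a.0\{a,c} | (0 | 0) | --a--▸ n9
  n9 = 0\{a,c} | (0 | 0) | ∅
Partition-refinement fixed point:
  B0 = {m0}
  B1 = {m1, n1}
  B2 = {m2, m3, n3, n4}
  B3 = {m5, n6}
  B4 = {m8, n2, n9}
  B5 = {m6, m7, n7, n8}
  B6 = {m4, n5}
  B7 = {n0}
m0 ∈ B0, n0 ∈ B7 → different blocks

P ≁ Q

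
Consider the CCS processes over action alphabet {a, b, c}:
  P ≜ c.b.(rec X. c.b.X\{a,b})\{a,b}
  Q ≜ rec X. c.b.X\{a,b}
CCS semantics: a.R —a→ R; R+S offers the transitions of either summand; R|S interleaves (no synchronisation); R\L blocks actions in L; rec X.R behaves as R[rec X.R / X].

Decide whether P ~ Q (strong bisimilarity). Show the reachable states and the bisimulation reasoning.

bisimilar

LTS(P): 4 reachable states
  u0 = c.b.(rec X. c.b.X\{a,b})\{a,b} ⊢ -c-> u1
  u1 = b.(rec X. c.b.X\{a,b})\{a,b} ⊢ -b-> u2
  u2 = (rec X. c.b.X\{a,b})\{a,b} ⊢ -c-> u3
  u3 = (b.(rec X. c.b.X\{a,b})\{a,b})\{a,b} ⊢ ∅
LTS(Q): 4 reachable states
  v0 = rec X. c.b.X\{a,b} ⊢ -c-> v1
  v1 = b.(rec X. c.b.X\{a,b})\{a,b} ⊢ -b-> v2
  v2 = (rec X. c.b.X\{a,b})\{a,b} ⊢ -c-> v3
  v3 = (b.(rec X. c.b.X\{a,b})\{a,b})\{a,b} ⊢ ∅
Coarsest stable partition (strong bisimilarity classes):
  B0 = {u0, v0}
  B1 = {u1, v1}
  B2 = {u2, v2}
  B3 = {u3, v3}
u0 ∈ B0, v0 ∈ B0 → same block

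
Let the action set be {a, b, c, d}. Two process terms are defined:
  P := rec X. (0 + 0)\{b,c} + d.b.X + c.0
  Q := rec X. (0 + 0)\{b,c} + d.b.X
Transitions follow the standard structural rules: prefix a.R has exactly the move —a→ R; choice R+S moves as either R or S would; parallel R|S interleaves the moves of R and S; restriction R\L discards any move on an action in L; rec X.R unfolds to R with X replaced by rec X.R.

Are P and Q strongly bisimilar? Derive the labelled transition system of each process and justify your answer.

P ≁ Q

Reachable graph of P (3 states):
  m0 = rec X. (0 + 0)\{b,c} + d.b.X + c.0 :: —c→ m1, —d→ m2
  m1 = 0 :: stopped
  m2 = b.(rec X. (0 + 0)\{b,c} + d.b.X + c.0) :: —b→ m0
Reachable graph of Q (2 states):
  n0 = rec X. (0 + 0)\{b,c} + d.b.X :: —d→ n1
  n1 = b.(rec X. (0 + 0)\{b,c} + d.b.X) :: —b→ n0
Coarsest stable partition (strong bisimilarity classes):
  B0 = {m0}
  B1 = {m1}
  B2 = {m2}
  B3 = {n0}
  B4 = {n1}
m0 ∈ B0, n0 ∈ B3 → different blocks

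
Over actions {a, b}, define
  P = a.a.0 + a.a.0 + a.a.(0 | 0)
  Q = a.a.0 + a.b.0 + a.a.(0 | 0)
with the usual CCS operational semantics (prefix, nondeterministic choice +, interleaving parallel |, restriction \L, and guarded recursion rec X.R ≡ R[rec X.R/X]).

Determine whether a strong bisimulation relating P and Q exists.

NO

LTS(P): 5 reachable states
  s0 = a.a.0 + a.a.0 + a.a.(0 | 0) ⊢ =a=> s1, =a=> s2
  s1 = a.(0 | 0) ⊢ =a=> s3
  s2 = a.0 ⊢ =a=> s4
  s3 = 0 | 0 ⊢ deadlocked
  s4 = 0 ⊢ deadlocked
LTS(Q): 6 reachable states
  t0 = a.a.0 + a.b.0 + a.a.(0 | 0) ⊢ =a=> t1, =a=> t2, =a=> t3
  t1 = a.(0 | 0) ⊢ =a=> t4
  t2 = a.0 ⊢ =a=> t5
  t3 = b.0 ⊢ =b=> t5
  t4 = 0 | 0 ⊢ deadlocked
  t5 = 0 ⊢ deadlocked
Partition-refinement fixed point:
  B0 = {s0}
  B1 = {s1, s2, t1, t2}
  B2 = {s3, s4, t4, t5}
  B3 = {t0}
  B4 = {t3}
s0 ∈ B0, t0 ∈ B3 → different blocks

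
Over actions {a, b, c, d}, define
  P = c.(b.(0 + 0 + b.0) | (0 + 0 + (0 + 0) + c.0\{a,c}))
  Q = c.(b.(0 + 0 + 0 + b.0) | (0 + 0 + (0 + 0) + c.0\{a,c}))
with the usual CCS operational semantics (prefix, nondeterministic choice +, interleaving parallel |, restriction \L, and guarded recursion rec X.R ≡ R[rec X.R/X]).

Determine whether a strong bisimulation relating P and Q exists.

P's transition system — 7 states:
  s0 = c.(b.(0 + 0 + b.0) | (0 + 0 + (0 + 0) + c.0\{a,c})) | --c--▸ s1
  s1 = b.(0 + 0 + b.0) | (0 + 0 + (0 + 0) + c.0\{a,c}) | --b--▸ s2, --c--▸ s3
  s2 = (0 + 0 + b.0) | (0 + 0 + (0 + 0) + c.0\{a,c}) | --b--▸ s4, --c--▸ s5
  s3 = b.(0 + 0 + b.0) | 0\{a,c} | --b--▸ s5
  s4 = 0 | (0 + 0 + (0 + 0) + c.0\{a,c}) | --c--▸ s6
  s5 = (0 + 0 + b.0) | 0\{a,c} | --b--▸ s6
  s6 = 0 | 0\{a,c} | stopped
Q's transition system — 7 states:
  t0 = c.(b.(0 + 0 + 0 + b.0) | (0 + 0 + (0 + 0) + c.0\{a,c})) | --c--▸ t1
  t1 = b.(0 + 0 + 0 + b.0) | (0 + 0 + (0 + 0) + c.0\{a,c}) | --b--▸ t2, --c--▸ t3
  t2 = (0 + 0 + 0 + b.0) | (0 + 0 + (0 + 0) + c.0\{a,c}) | --b--▸ t4, --c--▸ t5
  t3 = b.(0 + 0 + 0 + b.0) | 0\{a,c} | --b--▸ t5
  t4 = 0 | (0 + 0 + (0 + 0) + c.0\{a,c}) | --c--▸ t6
  t5 = (0 + 0 + 0 + b.0) | 0\{a,c} | --b--▸ t6
  t6 = 0 | 0\{a,c} | stopped
Partition-refinement fixed point:
  B0 = {s0, t0}
  B1 = {s1, t1}
  B2 = {s2, t2}
  B3 = {s5, t5}
  B4 = {s6, t6}
  B5 = {s4, t4}
  B6 = {s3, t3}
s0 ∈ B0, t0 ∈ B0 → same block

YES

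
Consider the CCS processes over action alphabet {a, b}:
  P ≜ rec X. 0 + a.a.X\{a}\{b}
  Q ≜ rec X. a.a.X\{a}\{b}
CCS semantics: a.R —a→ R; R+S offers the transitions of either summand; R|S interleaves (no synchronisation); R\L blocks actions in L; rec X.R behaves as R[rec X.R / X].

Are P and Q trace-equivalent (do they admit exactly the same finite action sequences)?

YES

LTS(P): 3 reachable states
  u0 = rec X. 0 + a.a.X\{a}\{b} has moves -a-> u1
  u1 = a.(rec X. 0 + a.a.X\{a}\{b})\{a}\{b} has moves -a-> u2
  u2 = (rec X. 0 + a.a.X\{a}\{b})\{a}\{b} has moves ·
LTS(Q): 3 reachable states
  v0 = rec X. a.a.X\{a}\{b} has moves -a-> v1
  v1 = a.(rec X. a.a.X\{a}\{b})\{a}\{b} has moves -a-> v2
  v2 = (rec X. a.a.X\{a}\{b})\{a}\{b} has moves ·
Coarsest stable partition (strong bisimilarity classes):
  B0 = {u0, v0}
  B1 = {u1, v1}
  B2 = {u2, v2}
u0 ∈ B0, v0 ∈ B0 → same block
Bisimilar ⇒ trace-equivalent.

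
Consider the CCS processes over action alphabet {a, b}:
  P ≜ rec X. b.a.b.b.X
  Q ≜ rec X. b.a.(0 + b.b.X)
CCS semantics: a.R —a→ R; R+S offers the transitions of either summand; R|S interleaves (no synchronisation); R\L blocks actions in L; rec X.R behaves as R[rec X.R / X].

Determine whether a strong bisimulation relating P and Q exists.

P's transition system — 4 states:
  s0 = rec X. b.a.b.b.X → ··b··> s1
  s1 = a.b.b.(rec X. b.a.b.b.X) → ··a··> s2
  s2 = b.b.(rec X. b.a.b.b.X) → ··b··> s3
  s3 = b.(rec X. b.a.b.b.X) → ··b··> s0
Q's transition system — 4 states:
  t0 = rec X. b.a.(0 + b.b.X) → ··b··> t1
  t1 = a.(0 + b.b.(rec X. b.a.(0 + b.b.X))) → ··a··> t2
  t2 = 0 + b.b.(rec X. b.a.(0 + b.b.X)) → ··b··> t3
  t3 = b.(rec X. b.a.(0 + b.b.X)) → ··b··> t0
Bisimilarity quotient blocks:
  B0 = {s0, t0}
  B1 = {s1, t1}
  B2 = {s2, t2}
  B3 = {s3, t3}
s0 ∈ B0, t0 ∈ B0 → same block

YES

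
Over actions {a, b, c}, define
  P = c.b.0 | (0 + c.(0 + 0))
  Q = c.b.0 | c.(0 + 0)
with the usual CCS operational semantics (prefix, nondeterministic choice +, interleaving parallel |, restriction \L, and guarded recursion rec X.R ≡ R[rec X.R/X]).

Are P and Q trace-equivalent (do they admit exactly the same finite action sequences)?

traces(P) = traces(Q)

P's transition system — 6 states:
  m0 = c.b.0 | (0 + c.(0 + 0)) → --c--▸ m1, --c--▸ m2
  m1 = b.0 | (0 + c.(0 + 0)) → --b--▸ m3, --c--▸ m4
  m2 = c.b.0 | (0 + 0) → --c--▸ m4
  m3 = 0 | (0 + c.(0 + 0)) → --c--▸ m5
  m4 = b.0 | (0 + 0) → --b--▸ m5
  m5 = 0 | (0 + 0) → (no moves)
Q's transition system — 6 states:
  n0 = c.b.0 | c.(0 + 0) → --c--▸ n1, --c--▸ n2
  n1 = b.0 | c.(0 + 0) → --b--▸ n3, --c--▸ n4
  n2 = c.b.0 | (0 + 0) → --c--▸ n4
  n3 = 0 | c.(0 + 0) → --c--▸ n5
  n4 = b.0 | (0 + 0) → --b--▸ n5
  n5 = 0 | (0 + 0) → (no moves)
Coarsest stable partition (strong bisimilarity classes):
  B0 = {m0, n0}
  B1 = {m1, n1}
  B2 = {m3, n3}
  B3 = {m5, n5}
  B4 = {m4, n4}
  B5 = {m2, n2}
m0 ∈ B0, n0 ∈ B0 → same block
Bisimilar ⇒ trace-equivalent.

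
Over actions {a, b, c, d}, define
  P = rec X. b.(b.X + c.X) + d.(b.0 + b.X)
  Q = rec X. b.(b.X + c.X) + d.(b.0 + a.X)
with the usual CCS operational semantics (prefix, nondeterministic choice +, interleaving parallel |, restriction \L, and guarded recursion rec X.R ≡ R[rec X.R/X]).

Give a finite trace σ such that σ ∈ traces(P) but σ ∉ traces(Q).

LTS(P): 4 reachable states
  s0 = rec X. b.(b.X + c.X) + d.(b.0 + b.X) has moves --b--▸ s1, --d--▸ s2
  s1 = b.(rec X. b.(b.X + c.X) + d.(b.0 + b.X)) + c.(rec X. b.(b.X + c.X) + d.(b.0 + b.X)) has moves --b--▸ s0, --c--▸ s0
  s2 = b.0 + b.(rec X. b.(b.X + c.X) + d.(b.0 + b.X)) has moves --b--▸ s0, --b--▸ s3
  s3 = 0 has moves (no moves)
LTS(Q): 4 reachable states
  t0 = rec X. b.(b.X + c.X) + d.(b.0 + a.X) has moves --b--▸ t1, --d--▸ t2
  t1 = b.(rec X. b.(b.X + c.X) + d.(b.0 + a.X)) + c.(rec X. b.(b.X + c.X) + d.(b.0 + a.X)) has moves --b--▸ t0, --c--▸ t0
  t2 = b.0 + a.(rec X. b.(b.X + c.X) + d.(b.0 + a.X)) has moves --a--▸ t0, --b--▸ t3
  t3 = 0 has moves (no moves)
Run σ = ⟨dbb⟩ on P: start {s0}
  [1] d ⇒ {s2}
  [2] b ⇒ {s0, s3}
  [3] b ⇒ {s1}
  — P admits the full trace.
Run σ = ⟨dbb⟩ on Q: start {t0}
  [1] d ⇒ {t2}
  [2] b ⇒ {t3}
  [3] b ⇒ no successor for Q

dbb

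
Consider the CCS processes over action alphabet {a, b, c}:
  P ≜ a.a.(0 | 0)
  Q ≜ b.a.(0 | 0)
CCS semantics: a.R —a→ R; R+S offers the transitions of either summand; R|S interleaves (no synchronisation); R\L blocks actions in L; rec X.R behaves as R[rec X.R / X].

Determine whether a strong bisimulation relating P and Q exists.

not bisimilar

Reachable graph of P (3 states):
  m0 = a.a.(0 | 0) :: —a→ m1
  m1 = a.(0 | 0) :: —a→ m2
  m2 = 0 | 0 :: deadlocked
Reachable graph of Q (3 states):
  n0 = b.a.(0 | 0) :: —b→ n1
  n1 = a.(0 | 0) :: —a→ n2
  n2 = 0 | 0 :: deadlocked
Coarsest stable partition (strong bisimilarity classes):
  B0 = {m0}
  B1 = {m1, n1}
  B2 = {m2, n2}
  B3 = {n0}
m0 ∈ B0, n0 ∈ B3 → different blocks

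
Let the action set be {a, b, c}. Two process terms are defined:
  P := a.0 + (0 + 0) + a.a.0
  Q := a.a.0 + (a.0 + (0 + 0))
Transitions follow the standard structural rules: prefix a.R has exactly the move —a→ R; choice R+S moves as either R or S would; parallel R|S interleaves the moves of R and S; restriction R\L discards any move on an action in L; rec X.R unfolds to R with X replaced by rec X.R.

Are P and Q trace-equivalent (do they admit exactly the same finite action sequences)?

LTS(P): 3 reachable states
  p0 = a.0 + (0 + 0) + a.a.0 → =a=> p1, =a=> p2
  p1 = 0 → ·
  p2 = a.0 → =a=> p1
LTS(Q): 3 reachable states
  q0 = a.a.0 + (a.0 + (0 + 0)) → =a=> q1, =a=> q2
  q1 = 0 → ·
  q2 = a.0 → =a=> q1
Bisimilarity quotient blocks:
  B0 = {p0, q0}
  B1 = {p1, q1}
  B2 = {p2, q2}
p0 ∈ B0, q0 ∈ B0 → same block
Bisimilar ⇒ trace-equivalent.

YES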